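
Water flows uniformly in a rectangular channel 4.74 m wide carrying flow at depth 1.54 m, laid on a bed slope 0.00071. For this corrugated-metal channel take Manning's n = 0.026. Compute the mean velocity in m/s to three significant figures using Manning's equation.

0.979 m/s

A = b·y = 4.74 × 1.54 = 7.300 m²
P = b + 2y = 4.74 + 2×1.54 = 7.820 m
R = A/P = 7.300/7.820 = 0.9335 m
Q = (1/n)·A·R^(2/3)·S^(1/2) = (1/0.026) × 7.300 × 0.9335^(2/3) × 0.00071^(1/2) = 7.145 m³/s
V = Q/A = 7.145/7.300 = 0.9789 m/s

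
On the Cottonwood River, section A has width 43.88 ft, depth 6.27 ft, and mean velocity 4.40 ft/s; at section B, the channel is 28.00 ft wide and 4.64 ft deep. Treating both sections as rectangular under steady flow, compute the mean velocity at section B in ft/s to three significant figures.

9.32 ft/s

Q = A₁V₁ = (43.88×6.27) × 4.40 = 1211 ft³/s
A₂ = 28.00 × 4.64 = 129.9 ft²
V₂ = Q/A₂ = 1211/129.9 = 9.318 ft/s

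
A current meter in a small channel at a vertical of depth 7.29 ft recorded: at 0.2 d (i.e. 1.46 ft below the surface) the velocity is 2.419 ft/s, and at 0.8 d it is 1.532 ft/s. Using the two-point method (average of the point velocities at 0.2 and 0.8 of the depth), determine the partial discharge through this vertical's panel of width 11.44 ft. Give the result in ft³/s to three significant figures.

v̄ = (2.419 + 1.532) / 2 = 1.976 ft/s
q = v̄ × d × w = 1.976 × 7.29 × 11.44 = 164.8 ft³/s

165 ft³/s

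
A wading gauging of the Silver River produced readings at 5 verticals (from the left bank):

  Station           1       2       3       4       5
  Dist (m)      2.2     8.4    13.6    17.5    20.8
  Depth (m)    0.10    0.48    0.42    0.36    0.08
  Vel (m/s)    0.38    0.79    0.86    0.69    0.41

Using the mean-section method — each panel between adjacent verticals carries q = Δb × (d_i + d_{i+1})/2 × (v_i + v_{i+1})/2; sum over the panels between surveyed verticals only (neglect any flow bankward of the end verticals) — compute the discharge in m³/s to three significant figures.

4.56 m³/s

Panel 1-2: Δb = 6.2 m, d̄ = (0.10+0.48)/2 = 0.29, v̄ = (0.38+0.79)/2 = 0.585 → q = 6.2×0.29×0.585 = 1.052 m³/s
Panel 2-3: Δb = 5.2 m, d̄ = (0.48+0.42)/2 = 0.45, v̄ = (0.79+0.86)/2 = 0.825 → q = 5.2×0.45×0.825 = 1.931 m³/s
Panel 3-4: Δb = 3.9 m, d̄ = (0.42+0.36)/2 = 0.39, v̄ = (0.86+0.69)/2 = 0.775 → q = 3.9×0.39×0.775 = 1.179 m³/s
Panel 4-5: Δb = 3.3 m, d̄ = (0.36+0.08)/2 = 0.22, v̄ = (0.69+0.41)/2 = 0.55 → q = 3.3×0.22×0.55 = 0.3993 m³/s
Q = Σ q = 4.560 m³/s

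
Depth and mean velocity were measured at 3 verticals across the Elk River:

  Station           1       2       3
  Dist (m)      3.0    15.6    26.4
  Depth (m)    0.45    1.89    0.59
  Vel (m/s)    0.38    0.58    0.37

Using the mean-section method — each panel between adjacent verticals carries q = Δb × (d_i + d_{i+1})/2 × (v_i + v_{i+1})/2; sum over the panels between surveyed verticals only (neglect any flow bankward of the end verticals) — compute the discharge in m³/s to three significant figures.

13.4 m³/s

Panel 1-2: Δb = 12.6 m, d̄ = (0.45+1.89)/2 = 1.17, v̄ = (0.38+0.58)/2 = 0.48 → q = 12.6×1.17×0.48 = 7.076 m³/s
Panel 2-3: Δb = 10.8 m, d̄ = (1.89+0.59)/2 = 1.24, v̄ = (0.58+0.37)/2 = 0.475 → q = 10.8×1.24×0.475 = 6.361 m³/s
Q = Σ q = 13.44 m³/s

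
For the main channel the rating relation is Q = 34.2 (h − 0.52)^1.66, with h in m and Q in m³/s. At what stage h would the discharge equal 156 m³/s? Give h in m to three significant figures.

h − h₀ = (Q/C)^(1/b) = (156/34.2)^(1/1.66) = 2.495 m
h = 0.52 + 2.495 = 3.015 m

3.01 m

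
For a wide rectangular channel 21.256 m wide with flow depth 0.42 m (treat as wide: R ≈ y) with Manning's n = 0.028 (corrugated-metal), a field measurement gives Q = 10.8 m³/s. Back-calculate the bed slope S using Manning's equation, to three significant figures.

A = b·y = 21.256 × 0.42 = 8.928 m²
Wide channel: R ≈ y = 0.42 m
S = (Q·n / (1·A·R^(2/3)))² = (10.8×0.028 / (1×8.928×0.5608))² = 0.003648

0.00365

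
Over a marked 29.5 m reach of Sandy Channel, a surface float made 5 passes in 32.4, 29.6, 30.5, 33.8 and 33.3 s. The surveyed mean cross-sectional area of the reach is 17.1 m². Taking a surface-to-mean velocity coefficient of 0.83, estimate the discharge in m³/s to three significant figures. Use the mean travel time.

13.1 m³/s

t̄ = (32.4 + 29.6 + 30.5 + 33.8 + 33.3) / 5 = 31.92 s
v_surface = L / t̄ = 29.5 / 31.92 = 0.9242 m/s
v_mean = 0.83 × 0.9242 = 0.7671 m/s
Q = A × v_mean = 17.1 × 0.7671 = 13.12 m³/s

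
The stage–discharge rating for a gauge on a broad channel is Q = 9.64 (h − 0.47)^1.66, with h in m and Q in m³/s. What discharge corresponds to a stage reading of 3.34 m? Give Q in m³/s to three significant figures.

55.5 m³/s

Q = 9.64 × (3.34 − 0.47)^1.66 = 9.64 × 2.87^1.66 = 55.48 m³/s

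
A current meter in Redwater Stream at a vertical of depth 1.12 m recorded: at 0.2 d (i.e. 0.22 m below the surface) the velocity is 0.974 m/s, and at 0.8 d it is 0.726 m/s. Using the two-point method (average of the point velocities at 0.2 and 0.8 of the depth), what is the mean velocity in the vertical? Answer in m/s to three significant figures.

0.850 m/s

v̄ = (0.974 + 0.726) / 2 = 0.8500 m/s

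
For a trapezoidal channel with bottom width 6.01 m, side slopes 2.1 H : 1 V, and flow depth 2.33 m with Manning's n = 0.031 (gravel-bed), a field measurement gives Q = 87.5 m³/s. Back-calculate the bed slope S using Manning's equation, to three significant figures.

0.00659

A = (b + z·y)·y = (6.01 + 2.1×2.33)×2.33 = 25.40 m²
P = b + 2y√(1+z²) = 6.01 + 2×2.33×√(1+2.1²) = 16.85 m
R = A/P = 25.40/16.85 = 1.508 m
S = (Q·n / (1·A·R^(2/3)))² = (87.5×0.031 / (1×25.40×1.315))² = 0.006594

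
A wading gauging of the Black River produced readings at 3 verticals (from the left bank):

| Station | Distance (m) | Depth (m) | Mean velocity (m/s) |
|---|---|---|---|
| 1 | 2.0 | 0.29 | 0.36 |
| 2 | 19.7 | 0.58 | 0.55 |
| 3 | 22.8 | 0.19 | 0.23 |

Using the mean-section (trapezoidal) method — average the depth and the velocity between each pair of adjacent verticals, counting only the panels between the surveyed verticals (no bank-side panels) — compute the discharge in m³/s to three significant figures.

Panel 1-2: Δb = 17.7 m, d̄ = (0.29+0.58)/2 = 0.435, v̄ = (0.36+0.55)/2 = 0.455 → q = 17.7×0.435×0.455 = 3.503 m³/s
Panel 2-3: Δb = 3.1 m, d̄ = (0.58+0.19)/2 = 0.385, v̄ = (0.55+0.23)/2 = 0.39 → q = 3.1×0.385×0.39 = 0.4655 m³/s
Q = Σ q = 3.969 m³/s

3.97 m³/s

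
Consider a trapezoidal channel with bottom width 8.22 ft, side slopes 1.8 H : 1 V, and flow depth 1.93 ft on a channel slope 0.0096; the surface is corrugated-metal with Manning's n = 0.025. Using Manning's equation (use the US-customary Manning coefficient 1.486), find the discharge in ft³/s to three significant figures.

164 ft³/s

A = (b + z·y)·y = (8.22 + 1.8×1.93)×1.93 = 22.57 ft²
P = b + 2y√(1+z²) = 8.22 + 2×1.93×√(1+1.8²) = 16.17 ft
R = A/P = 22.57/16.17 = 1.396 ft
Q = (1.486/n)·A·R^(2/3)·S^(1/2) = (1.486/0.025) × 22.57 × 1.396^(2/3) × 0.0096^(1/2) = 164.2 ft³/s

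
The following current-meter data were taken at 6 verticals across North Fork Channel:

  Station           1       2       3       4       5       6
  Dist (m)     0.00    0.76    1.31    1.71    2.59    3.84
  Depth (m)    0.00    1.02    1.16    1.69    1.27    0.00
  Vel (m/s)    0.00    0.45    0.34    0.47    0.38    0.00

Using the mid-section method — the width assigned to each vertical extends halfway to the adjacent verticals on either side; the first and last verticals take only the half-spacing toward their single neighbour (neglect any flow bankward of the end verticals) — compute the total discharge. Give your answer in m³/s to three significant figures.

w_2 = (1.31 − 0.00)/2 = 0.655 m; q_2 = 0.45 × 1.02 × 0.655 = 0.3006 m³/s
w_3 = (1.71 − 0.76)/2 = 0.475 m; q_3 = 0.34 × 1.16 × 0.475 = 0.1873 m³/s
w_4 = (2.59 − 1.31)/2 = 0.64 m; q_4 = 0.47 × 1.69 × 0.64 = 0.5084 m³/s
w_5 = (3.84 − 1.71)/2 = 1.065 m; q_5 = 0.38 × 1.27 × 1.065 = 0.5140 m³/s
Stations 1, 6 contribute zero (depth or velocity is 0).
Q = Σ qᵢ = 1.510 m³/s

1.51 m³/s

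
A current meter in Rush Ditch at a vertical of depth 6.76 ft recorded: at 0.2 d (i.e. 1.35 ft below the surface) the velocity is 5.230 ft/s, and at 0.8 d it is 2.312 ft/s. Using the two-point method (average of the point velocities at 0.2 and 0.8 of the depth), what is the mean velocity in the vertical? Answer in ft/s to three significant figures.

3.77 ft/s

v̄ = (5.230 + 2.312) / 2 = 3.771 ft/s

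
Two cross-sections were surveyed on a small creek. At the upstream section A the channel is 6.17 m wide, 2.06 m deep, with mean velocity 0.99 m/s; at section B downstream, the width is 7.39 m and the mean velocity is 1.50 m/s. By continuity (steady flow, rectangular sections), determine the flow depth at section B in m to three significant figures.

Q = A₁V₁ = (6.17×2.06) × 0.99 = 12.58 m³/s
d₂ = Q/(b₂ V₂) = 12.58/(7.39×1.50) = 1.135 m

1.14 m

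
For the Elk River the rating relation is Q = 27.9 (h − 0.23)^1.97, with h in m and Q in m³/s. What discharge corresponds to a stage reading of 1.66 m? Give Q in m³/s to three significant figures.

56.4 m³/s

Q = 27.9 × (1.66 − 0.23)^1.97 = 27.9 × 1.43^1.97 = 56.44 m³/s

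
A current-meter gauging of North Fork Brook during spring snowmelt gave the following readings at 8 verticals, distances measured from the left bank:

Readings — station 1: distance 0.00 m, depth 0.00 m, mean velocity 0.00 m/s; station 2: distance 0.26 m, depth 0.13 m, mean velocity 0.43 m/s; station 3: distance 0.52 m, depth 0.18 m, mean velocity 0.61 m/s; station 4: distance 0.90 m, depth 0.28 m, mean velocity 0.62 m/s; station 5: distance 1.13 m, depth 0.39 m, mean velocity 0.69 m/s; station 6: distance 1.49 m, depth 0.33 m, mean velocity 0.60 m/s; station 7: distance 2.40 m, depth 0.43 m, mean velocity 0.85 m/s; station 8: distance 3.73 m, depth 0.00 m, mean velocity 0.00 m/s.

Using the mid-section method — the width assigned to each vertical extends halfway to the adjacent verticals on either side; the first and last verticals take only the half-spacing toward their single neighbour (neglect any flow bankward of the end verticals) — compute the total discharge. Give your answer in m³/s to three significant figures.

0.717 m³/s

w_2 = (0.52 − 0.00)/2 = 0.26 m; q_2 = 0.43 × 0.13 × 0.26 = 0.01453 m³/s
w_3 = (0.90 − 0.26)/2 = 0.32 m; q_3 = 0.61 × 0.18 × 0.32 = 0.03514 m³/s
w_4 = (1.13 − 0.52)/2 = 0.305 m; q_4 = 0.62 × 0.28 × 0.305 = 0.05295 m³/s
w_5 = (1.49 − 0.90)/2 = 0.295 m; q_5 = 0.69 × 0.39 × 0.295 = 0.07938 m³/s
w_6 = (2.40 − 1.13)/2 = 0.635 m; q_6 = 0.60 × 0.33 × 0.635 = 0.1257 m³/s
w_7 = (3.73 − 1.49)/2 = 1.12 m; q_7 = 0.85 × 0.43 × 1.12 = 0.4094 m³/s
Stations 1, 8 contribute zero (depth or velocity is 0).
Q = Σ qᵢ = 0.7171 m³/s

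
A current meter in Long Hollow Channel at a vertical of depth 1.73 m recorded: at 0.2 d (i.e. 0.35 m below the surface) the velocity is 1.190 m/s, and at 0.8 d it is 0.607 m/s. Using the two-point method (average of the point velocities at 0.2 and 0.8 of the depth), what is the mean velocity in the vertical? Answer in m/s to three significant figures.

v̄ = (1.190 + 0.607) / 2 = 0.8985 m/s

0.899 m/s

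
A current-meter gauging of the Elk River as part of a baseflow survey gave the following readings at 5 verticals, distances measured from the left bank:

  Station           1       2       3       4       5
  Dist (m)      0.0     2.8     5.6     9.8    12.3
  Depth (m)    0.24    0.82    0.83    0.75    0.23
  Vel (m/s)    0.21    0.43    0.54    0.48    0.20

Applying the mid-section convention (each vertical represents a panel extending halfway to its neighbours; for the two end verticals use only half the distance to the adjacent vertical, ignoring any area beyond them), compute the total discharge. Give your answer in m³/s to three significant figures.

w_1 = (2.8 − 0.0)/2 = 1.4 m; q_1 = 0.21 × 0.24 × 1.4 = 0.07056 m³/s
w_2 = (5.6 − 0.0)/2 = 2.8 m; q_2 = 0.43 × 0.82 × 2.8 = 0.9873 m³/s
w_3 = (9.8 − 2.8)/2 = 3.5 m; q_3 = 0.54 × 0.83 × 3.5 = 1.569 m³/s
w_4 = (12.3 − 5.6)/2 = 3.35 m; q_4 = 0.48 × 0.75 × 3.35 = 1.206 m³/s
w_5 = (12.3 − 9.8)/2 = 1.25 m; q_5 = 0.20 × 0.23 × 1.25 = 0.05750 m³/s
Q = Σ qᵢ = 3.890 m³/s

3.89 m³/s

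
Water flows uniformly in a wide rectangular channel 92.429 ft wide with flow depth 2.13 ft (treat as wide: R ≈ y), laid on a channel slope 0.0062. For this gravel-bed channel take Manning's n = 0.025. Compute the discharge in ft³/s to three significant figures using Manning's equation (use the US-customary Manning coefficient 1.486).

A = b·y = 92.429 × 2.13 = 196.9 ft²
Wide channel: R ≈ y = 2.13 ft
Q = (1.486/n)·A·R^(2/3)·S^(1/2) = (1.486/0.025) × 196.9 × 2.130^(2/3) × 0.0062^(1/2) = 1525 ft³/s

1530 ft³/s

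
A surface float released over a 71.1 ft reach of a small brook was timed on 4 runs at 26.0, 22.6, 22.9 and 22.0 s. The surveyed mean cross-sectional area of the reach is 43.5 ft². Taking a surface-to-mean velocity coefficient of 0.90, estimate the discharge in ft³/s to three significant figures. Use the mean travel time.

t̄ = (26.0 + 22.6 + 22.9 + 22.0) / 4 = 23.375 s
v_surface = L / t̄ = 71.1 / 23.375 = 3.042 ft/s
v_mean = 0.90 × 3.042 = 2.738 ft/s
Q = A × v_mean = 43.5 × 2.738 = 119.1 ft³/s

119 ft³/s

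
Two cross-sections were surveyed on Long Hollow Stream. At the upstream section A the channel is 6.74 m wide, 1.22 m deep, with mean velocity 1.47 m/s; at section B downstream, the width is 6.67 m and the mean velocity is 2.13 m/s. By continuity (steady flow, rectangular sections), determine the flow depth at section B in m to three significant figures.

0.851 m

Q = A₁V₁ = (6.74×1.22) × 1.47 = 12.09 m³/s
d₂ = Q/(b₂ V₂) = 12.09/(6.67×2.13) = 0.8508 m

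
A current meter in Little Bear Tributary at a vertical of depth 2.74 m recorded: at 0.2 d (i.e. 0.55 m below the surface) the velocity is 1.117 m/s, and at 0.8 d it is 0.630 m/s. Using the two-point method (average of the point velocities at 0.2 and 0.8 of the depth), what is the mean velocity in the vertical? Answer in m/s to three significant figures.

0.874 m/s

v̄ = (1.117 + 0.630) / 2 = 0.8735 m/s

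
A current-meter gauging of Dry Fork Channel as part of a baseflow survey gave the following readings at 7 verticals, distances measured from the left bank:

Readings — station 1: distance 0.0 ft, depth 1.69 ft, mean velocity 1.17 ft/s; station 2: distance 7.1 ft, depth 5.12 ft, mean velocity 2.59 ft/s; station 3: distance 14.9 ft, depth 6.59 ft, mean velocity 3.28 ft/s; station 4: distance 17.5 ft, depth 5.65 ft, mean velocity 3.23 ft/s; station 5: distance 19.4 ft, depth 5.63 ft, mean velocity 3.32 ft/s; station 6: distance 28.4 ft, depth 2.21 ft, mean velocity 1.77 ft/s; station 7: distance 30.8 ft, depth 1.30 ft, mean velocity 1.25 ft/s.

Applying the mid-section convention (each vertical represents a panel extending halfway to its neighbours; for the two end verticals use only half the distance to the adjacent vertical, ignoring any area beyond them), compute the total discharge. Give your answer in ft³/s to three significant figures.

w_1 = (7.1 − 0.0)/2 = 3.55 ft; q_1 = 1.17 × 1.69 × 3.55 = 7.019 ft³/s
w_2 = (14.9 − 0.0)/2 = 7.45 ft; q_2 = 2.59 × 5.12 × 7.45 = 98.79 ft³/s
w_3 = (17.5 − 7.1)/2 = 5.2 ft; q_3 = 3.28 × 6.59 × 5.2 = 112.4 ft³/s
w_4 = (19.4 − 14.9)/2 = 2.25 ft; q_4 = 3.23 × 5.65 × 2.25 = 41.06 ft³/s
w_5 = (28.4 − 17.5)/2 = 5.45 ft; q_5 = 3.32 × 5.63 × 5.45 = 101.9 ft³/s
w_6 = (30.8 − 19.4)/2 = 5.7 ft; q_6 = 1.77 × 2.21 × 5.7 = 22.30 ft³/s
w_7 = (30.8 − 28.4)/2 = 1.2 ft; q_7 = 1.25 × 1.30 × 1.2 = 1.950 ft³/s
Q = Σ qᵢ = 385.4 ft³/s

385 ft³/s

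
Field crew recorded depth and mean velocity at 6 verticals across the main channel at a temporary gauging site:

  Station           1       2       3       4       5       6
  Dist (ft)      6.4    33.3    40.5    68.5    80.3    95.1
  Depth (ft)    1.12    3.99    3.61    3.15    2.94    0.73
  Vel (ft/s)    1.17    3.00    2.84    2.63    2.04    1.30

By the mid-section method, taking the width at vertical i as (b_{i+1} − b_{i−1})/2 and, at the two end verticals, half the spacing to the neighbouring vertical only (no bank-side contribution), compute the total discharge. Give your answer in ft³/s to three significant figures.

w_1 = (33.3 − 6.4)/2 = 13.45 ft; q_1 = 1.17 × 1.12 × 13.45 = 17.62 ft³/s
w_2 = (40.5 − 6.4)/2 = 17.05 ft; q_2 = 3.00 × 3.99 × 17.05 = 204.1 ft³/s
w_3 = (68.5 − 33.3)/2 = 17.6 ft; q_3 = 2.84 × 3.61 × 17.6 = 180.4 ft³/s
w_4 = (80.3 − 40.5)/2 = 19.9 ft; q_4 = 2.63 × 3.15 × 19.9 = 164.9 ft³/s
w_5 = (95.1 − 68.5)/2 = 13.3 ft; q_5 = 2.04 × 2.94 × 13.3 = 79.77 ft³/s
w_6 = (95.1 − 80.3)/2 = 7.4 ft; q_6 = 1.30 × 0.73 × 7.4 = 7.023 ft³/s
Q = Σ qᵢ = 653.8 ft³/s

654 ft³/s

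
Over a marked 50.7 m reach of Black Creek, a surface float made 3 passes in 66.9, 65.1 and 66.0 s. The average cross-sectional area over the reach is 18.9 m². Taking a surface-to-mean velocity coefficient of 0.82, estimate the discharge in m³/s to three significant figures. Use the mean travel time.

11.9 m³/s

t̄ = (66.9 + 65.1 + 66.0) / 3 = 66 s
v_surface = L / t̄ = 50.7 / 66 = 0.7682 m/s
v_mean = 0.82 × 0.7682 = 0.6299 m/s
Q = A × v_mean = 18.9 × 0.6299 = 11.91 m³/s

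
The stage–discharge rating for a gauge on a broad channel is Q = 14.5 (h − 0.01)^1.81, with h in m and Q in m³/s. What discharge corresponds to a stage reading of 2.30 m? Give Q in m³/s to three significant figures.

Q = 14.5 × (2.30 − 0.01)^1.81 = 14.5 × 2.29^1.81 = 64.96 m³/s

65.0 m³/s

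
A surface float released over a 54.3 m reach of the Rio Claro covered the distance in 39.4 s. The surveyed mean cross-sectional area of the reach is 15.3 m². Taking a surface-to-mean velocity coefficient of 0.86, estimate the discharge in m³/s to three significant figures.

v_surface = L / t̄ = 54.3 / 39.4 = 1.378 m/s
v_mean = 0.86 × 1.378 = 1.185 m/s
Q = A × v_mean = 15.3 × 1.185 = 18.13 m³/s

18.1 m³/s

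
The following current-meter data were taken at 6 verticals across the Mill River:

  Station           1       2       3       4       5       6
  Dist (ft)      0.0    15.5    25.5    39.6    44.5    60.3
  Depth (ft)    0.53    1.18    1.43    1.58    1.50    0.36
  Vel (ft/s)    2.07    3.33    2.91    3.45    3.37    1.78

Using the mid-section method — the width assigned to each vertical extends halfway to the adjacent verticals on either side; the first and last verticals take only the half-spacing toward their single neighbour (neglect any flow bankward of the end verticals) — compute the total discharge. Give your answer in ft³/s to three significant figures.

w_1 = (15.5 − 0.0)/2 = 7.75 ft; q_1 = 2.07 × 0.53 × 7.75 = 8.503 ft³/s
w_2 = (25.5 − 0.0)/2 = 12.75 ft; q_2 = 3.33 × 1.18 × 12.75 = 50.10 ft³/s
w_3 = (39.6 − 15.5)/2 = 12.05 ft; q_3 = 2.91 × 1.43 × 12.05 = 50.14 ft³/s
w_4 = (44.5 − 25.5)/2 = 9.5 ft; q_4 = 3.45 × 1.58 × 9.5 = 51.78 ft³/s
w_5 = (60.3 − 39.6)/2 = 10.35 ft; q_5 = 3.37 × 1.50 × 10.35 = 52.32 ft³/s
w_6 = (60.3 − 44.5)/2 = 7.9 ft; q_6 = 1.78 × 0.36 × 7.9 = 5.062 ft³/s
Q = Σ qᵢ = 217.9 ft³/s

218 ft³/s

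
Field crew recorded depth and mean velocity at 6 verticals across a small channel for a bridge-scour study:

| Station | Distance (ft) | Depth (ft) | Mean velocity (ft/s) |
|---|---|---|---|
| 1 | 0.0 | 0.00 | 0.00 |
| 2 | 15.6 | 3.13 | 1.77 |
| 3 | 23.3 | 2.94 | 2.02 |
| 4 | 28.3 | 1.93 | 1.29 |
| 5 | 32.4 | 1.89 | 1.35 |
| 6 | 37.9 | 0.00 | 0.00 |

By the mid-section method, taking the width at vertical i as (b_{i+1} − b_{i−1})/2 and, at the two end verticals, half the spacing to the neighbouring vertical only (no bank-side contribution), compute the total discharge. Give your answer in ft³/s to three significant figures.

w_2 = (23.3 − 0.0)/2 = 11.65 ft; q_2 = 1.77 × 3.13 × 11.65 = 64.54 ft³/s
w_3 = (28.3 − 15.6)/2 = 6.35 ft; q_3 = 2.02 × 2.94 × 6.35 = 37.71 ft³/s
w_4 = (32.4 − 23.3)/2 = 4.55 ft; q_4 = 1.29 × 1.93 × 4.55 = 11.33 ft³/s
w_5 = (37.9 − 28.3)/2 = 4.8 ft; q_5 = 1.35 × 1.89 × 4.8 = 12.25 ft³/s
Stations 1, 6 contribute zero (depth or velocity is 0).
Q = Σ qᵢ = 125.8 ft³/s

126 ft³/s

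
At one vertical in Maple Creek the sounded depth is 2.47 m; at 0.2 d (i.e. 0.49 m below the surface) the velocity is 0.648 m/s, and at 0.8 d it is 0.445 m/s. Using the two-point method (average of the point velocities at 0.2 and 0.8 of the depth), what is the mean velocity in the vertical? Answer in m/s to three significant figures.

v̄ = (0.648 + 0.445) / 2 = 0.5465 m/s

0.547 m/s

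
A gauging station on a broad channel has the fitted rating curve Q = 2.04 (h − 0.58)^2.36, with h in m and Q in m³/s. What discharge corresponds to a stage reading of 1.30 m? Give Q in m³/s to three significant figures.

Q = 2.04 × (1.30 − 0.58)^2.36 = 2.04 × 0.72^2.36 = 0.9396 m³/s

0.940 m³/s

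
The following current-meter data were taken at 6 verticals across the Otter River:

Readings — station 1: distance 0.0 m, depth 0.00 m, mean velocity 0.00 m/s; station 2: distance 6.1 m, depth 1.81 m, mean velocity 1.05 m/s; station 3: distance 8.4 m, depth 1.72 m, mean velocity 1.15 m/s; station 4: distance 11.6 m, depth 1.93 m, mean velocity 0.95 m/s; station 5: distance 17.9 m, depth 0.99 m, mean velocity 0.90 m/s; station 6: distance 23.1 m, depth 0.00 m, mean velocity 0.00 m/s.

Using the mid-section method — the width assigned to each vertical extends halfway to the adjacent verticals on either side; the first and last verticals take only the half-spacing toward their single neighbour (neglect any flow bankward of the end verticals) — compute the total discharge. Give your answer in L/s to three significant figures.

w_2 = (8.4 − 0.0)/2 = 4.2 m; q_2 = 1.05 × 1.81 × 4.2 = 7.982 m³/s
w_3 = (11.6 − 6.1)/2 = 2.75 m; q_3 = 1.15 × 1.72 × 2.75 = 5.440 m³/s
w_4 = (17.9 − 8.4)/2 = 4.75 m; q_4 = 0.95 × 1.93 × 4.75 = 8.709 m³/s
w_5 = (23.1 − 11.6)/2 = 5.75 m; q_5 = 0.90 × 0.99 × 5.75 = 5.123 m³/s
Stations 1, 6 contribute zero (depth or velocity is 0).
Q = Σ qᵢ = 27.25 m³/s
= 27.25 × 1000 = 27250 L/s

27300 L/s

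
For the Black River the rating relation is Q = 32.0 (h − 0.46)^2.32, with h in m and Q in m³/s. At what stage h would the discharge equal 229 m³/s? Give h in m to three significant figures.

2.80 m

h − h₀ = (Q/C)^(1/b) = (229/32.0)^(1/2.32) = 2.336 m
h = 0.46 + 2.336 = 2.796 m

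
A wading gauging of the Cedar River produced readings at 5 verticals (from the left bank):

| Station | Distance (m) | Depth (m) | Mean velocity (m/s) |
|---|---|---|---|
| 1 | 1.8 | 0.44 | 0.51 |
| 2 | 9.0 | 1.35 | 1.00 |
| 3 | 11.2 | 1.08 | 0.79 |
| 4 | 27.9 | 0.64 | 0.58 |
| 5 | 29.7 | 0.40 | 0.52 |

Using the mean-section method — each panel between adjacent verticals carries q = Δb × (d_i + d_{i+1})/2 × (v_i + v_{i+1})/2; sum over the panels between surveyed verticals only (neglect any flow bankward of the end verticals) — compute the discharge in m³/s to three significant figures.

17.6 m³/s

Panel 1-2: Δb = 7.2 m, d̄ = (0.44+1.35)/2 = 0.895, v̄ = (0.51+1.00)/2 = 0.755 → q = 7.2×0.895×0.755 = 4.865 m³/s
Panel 2-3: Δb = 2.2 m, d̄ = (1.35+1.08)/2 = 1.215, v̄ = (1.00+0.79)/2 = 0.895 → q = 2.2×1.215×0.895 = 2.392 m³/s
Panel 3-4: Δb = 16.7 m, d̄ = (1.08+0.64)/2 = 0.86, v̄ = (0.79+0.58)/2 = 0.685 → q = 16.7×0.86×0.685 = 9.838 m³/s
Panel 4-5: Δb = 1.8 m, d̄ = (0.64+0.40)/2 = 0.52, v̄ = (0.58+0.52)/2 = 0.55 → q = 1.8×0.52×0.55 = 0.5148 m³/s
Q = Σ q = 17.61 m³/s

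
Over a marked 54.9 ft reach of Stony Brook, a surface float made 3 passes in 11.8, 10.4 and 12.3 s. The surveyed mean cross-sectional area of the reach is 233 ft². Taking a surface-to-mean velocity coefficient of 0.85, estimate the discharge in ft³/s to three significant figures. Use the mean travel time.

945 ft³/s

t̄ = (11.8 + 10.4 + 12.3) / 3 = 11.5 s
v_surface = L / t̄ = 54.9 / 11.5 = 4.774 ft/s
v_mean = 0.85 × 4.774 = 4.058 ft/s
Q = A × v_mean = 233 × 4.058 = 945.5 ft³/s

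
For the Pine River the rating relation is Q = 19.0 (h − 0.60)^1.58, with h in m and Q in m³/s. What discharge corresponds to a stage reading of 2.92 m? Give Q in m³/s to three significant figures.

71.8 m³/s

Q = 19.0 × (2.92 − 0.60)^1.58 = 19.0 × 2.32^1.58 = 71.82 m³/s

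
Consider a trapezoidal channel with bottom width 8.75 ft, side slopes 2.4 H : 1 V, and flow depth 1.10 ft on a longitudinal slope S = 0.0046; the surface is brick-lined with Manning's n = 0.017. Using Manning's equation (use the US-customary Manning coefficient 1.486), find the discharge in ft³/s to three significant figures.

67.5 ft³/s

A = (b + z·y)·y = (8.75 + 2.4×1.10)×1.10 = 12.53 ft²
P = b + 2y√(1+z²) = 8.75 + 2×1.10×√(1+2.4²) = 14.47 ft
R = A/P = 12.53/14.47 = 0.8659 ft
Q = (1.486/n)·A·R^(2/3)·S^(1/2) = (1.486/0.017) × 12.53 × 0.8659^(2/3) × 0.0046^(1/2) = 67.48 ft³/s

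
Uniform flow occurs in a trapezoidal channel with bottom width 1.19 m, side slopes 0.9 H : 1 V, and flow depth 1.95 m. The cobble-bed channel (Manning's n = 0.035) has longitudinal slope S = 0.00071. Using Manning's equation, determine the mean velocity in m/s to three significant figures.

0.706 m/s

A = (b + z·y)·y = (1.19 + 0.9×1.95)×1.95 = 5.743 m²
P = b + 2y√(1+z²) = 1.19 + 2×1.95×√(1+0.9²) = 6.437 m
R = A/P = 5.743/6.437 = 0.8922 m
Q = (1/n)·A·R^(2/3)·S^(1/2) = (1/0.035) × 5.743 × 0.8922^(2/3) × 0.00071^(1/2) = 4.052 m³/s
V = Q/A = 4.052/5.743 = 0.7055 m/s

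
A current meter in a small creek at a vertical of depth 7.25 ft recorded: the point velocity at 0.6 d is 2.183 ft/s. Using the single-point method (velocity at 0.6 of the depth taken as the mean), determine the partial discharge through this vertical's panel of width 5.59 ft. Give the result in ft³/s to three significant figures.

88.5 ft³/s

v̄ = v₀.₆ = 2.183 ft/s
q = v̄ × d × w = 2.183 × 7.25 × 5.59 = 88.47 ft³/s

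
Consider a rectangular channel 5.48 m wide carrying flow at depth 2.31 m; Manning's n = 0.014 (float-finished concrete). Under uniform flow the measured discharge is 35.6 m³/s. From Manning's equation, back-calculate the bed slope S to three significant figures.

0.00115

A = b·y = 5.48 × 2.31 = 12.66 m²
P = b + 2y = 5.48 + 2×2.31 = 10.10 m
R = A/P = 12.66/10.10 = 1.253 m
S = (Q·n / (1·A·R^(2/3)))² = (35.6×0.014 / (1×12.66×1.162))² = 0.001147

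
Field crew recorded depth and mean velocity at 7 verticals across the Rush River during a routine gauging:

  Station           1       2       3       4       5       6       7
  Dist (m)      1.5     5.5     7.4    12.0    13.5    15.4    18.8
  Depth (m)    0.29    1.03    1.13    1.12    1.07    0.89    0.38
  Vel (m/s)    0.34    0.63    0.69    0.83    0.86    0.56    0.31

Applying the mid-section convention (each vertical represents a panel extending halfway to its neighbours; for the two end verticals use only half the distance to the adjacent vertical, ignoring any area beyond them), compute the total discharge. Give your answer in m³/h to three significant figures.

w_1 = (5.5 − 1.5)/2 = 2 m; q_1 = 0.34 × 0.29 × 2 = 0.1972 m³/s
w_2 = (7.4 − 1.5)/2 = 2.95 m; q_2 = 0.63 × 1.03 × 2.95 = 1.914 m³/s
w_3 = (12.0 − 5.5)/2 = 3.25 m; q_3 = 0.69 × 1.13 × 3.25 = 2.534 m³/s
w_4 = (13.5 − 7.4)/2 = 3.05 m; q_4 = 0.83 × 1.12 × 3.05 = 2.835 m³/s
w_5 = (15.4 − 12.0)/2 = 1.7 m; q_5 = 0.86 × 1.07 × 1.7 = 1.564 m³/s
w_6 = (18.8 − 13.5)/2 = 2.65 m; q_6 = 0.56 × 0.89 × 2.65 = 1.321 m³/s
w_7 = (18.8 − 15.4)/2 = 1.7 m; q_7 = 0.31 × 0.38 × 1.7 = 0.2003 m³/s
Q = Σ qᵢ = 10.57 m³/s
= 10.57 × 3600 = 38040 m³/h

38000 m³/h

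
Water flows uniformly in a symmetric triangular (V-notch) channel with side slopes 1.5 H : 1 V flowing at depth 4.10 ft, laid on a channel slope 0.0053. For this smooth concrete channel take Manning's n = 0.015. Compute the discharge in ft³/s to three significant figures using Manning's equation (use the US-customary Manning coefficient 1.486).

A = z·y² = 1.5×4.10² = 25.22 ft²
P = 2y√(1+z²) = 2×4.10×√(1+1.5²) = 14.78 ft
R = A/P = 25.22/14.78 = 1.706 ft
Q = (1.486/n)·A·R^(2/3)·S^(1/2) = (1.486/0.015) × 25.22 × 1.706^(2/3) × 0.0053^(1/2) = 259.6 ft³/s

260 ft³/s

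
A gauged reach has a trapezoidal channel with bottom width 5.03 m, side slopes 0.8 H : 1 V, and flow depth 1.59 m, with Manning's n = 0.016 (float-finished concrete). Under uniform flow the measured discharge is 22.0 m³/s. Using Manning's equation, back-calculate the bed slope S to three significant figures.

0.00109

A = (b + z·y)·y = (5.03 + 0.8×1.59)×1.59 = 10.02 m²
P = b + 2y√(1+z²) = 5.03 + 2×1.59×√(1+0.8²) = 9.102 m
R = A/P = 10.02/9.102 = 1.101 m
S = (Q·n / (1·A·R^(2/3)))² = (22.0×0.016 / (1×10.02×1.066))² = 0.001086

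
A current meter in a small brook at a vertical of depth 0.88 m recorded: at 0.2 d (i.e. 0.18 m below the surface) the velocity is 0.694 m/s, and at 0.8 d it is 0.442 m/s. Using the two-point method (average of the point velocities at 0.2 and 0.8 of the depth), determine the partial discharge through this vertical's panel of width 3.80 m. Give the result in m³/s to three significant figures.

v̄ = (0.694 + 0.442) / 2 = 0.5680 m/s
q = v̄ × d × w = 0.5680 × 0.88 × 3.80 = 1.899 m³/s

1.90 m³/s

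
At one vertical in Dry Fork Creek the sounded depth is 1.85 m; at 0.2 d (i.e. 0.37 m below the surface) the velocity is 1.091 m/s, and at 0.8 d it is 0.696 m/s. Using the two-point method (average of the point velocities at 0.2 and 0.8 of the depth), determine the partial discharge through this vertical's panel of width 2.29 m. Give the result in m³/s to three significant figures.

3.79 m³/s

v̄ = (1.091 + 0.696) / 2 = 0.8935 m/s
q = v̄ × d × w = 0.8935 × 1.85 × 2.29 = 3.785 m³/s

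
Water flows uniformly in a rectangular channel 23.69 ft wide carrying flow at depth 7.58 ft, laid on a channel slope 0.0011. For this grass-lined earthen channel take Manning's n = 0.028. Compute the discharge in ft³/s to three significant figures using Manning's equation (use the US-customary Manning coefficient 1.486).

877 ft³/s

A = b·y = 23.69 × 7.58 = 179.6 ft²
P = b + 2y = 23.69 + 2×7.58 = 38.85 ft
R = A/P = 179.6/38.85 = 4.622 ft
Q = (1.486/n)·A·R^(2/3)·S^(1/2) = (1.486/0.028) × 179.6 × 4.622^(2/3) × 0.0011^(1/2) = 877.0 ft³/s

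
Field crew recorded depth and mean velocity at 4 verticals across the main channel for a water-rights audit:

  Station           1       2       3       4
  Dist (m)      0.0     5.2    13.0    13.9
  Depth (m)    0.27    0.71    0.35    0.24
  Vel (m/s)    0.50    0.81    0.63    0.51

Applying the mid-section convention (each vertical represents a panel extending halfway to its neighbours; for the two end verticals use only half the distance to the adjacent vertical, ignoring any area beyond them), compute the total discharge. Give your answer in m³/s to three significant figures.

5.10 m³/s

w_1 = (5.2 − 0.0)/2 = 2.6 m; q_1 = 0.50 × 0.27 × 2.6 = 0.3510 m³/s
w_2 = (13.0 − 0.0)/2 = 6.5 m; q_2 = 0.81 × 0.71 × 6.5 = 3.738 m³/s
w_3 = (13.9 − 5.2)/2 = 4.35 m; q_3 = 0.63 × 0.35 × 4.35 = 0.9592 m³/s
w_4 = (13.9 − 13.0)/2 = 0.45 m; q_4 = 0.51 × 0.24 × 0.45 = 0.05508 m³/s
Q = Σ qᵢ = 5.103 m³/s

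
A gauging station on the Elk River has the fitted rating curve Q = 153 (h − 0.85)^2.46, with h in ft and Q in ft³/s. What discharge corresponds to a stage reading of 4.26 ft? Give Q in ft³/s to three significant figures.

3130 ft³/s

Q = 153 × (4.26 − 0.85)^2.46 = 153 × 3.41^2.46 = 3128 ft³/s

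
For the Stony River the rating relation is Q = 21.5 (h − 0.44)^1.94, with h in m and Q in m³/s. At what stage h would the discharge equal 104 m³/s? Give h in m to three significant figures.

2.69 m

h − h₀ = (Q/C)^(1/b) = (104/21.5)^(1/1.94) = 2.254 m
h = 0.44 + 2.254 = 2.694 m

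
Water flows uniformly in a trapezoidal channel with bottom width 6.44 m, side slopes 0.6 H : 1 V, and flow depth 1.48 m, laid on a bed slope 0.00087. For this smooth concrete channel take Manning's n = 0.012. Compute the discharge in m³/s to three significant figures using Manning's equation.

28.3 m³/s

A = (b + z·y)·y = (6.44 + 0.6×1.48)×1.48 = 10.85 m²
P = b + 2y√(1+z²) = 6.44 + 2×1.48×√(1+0.6²) = 9.892 m
R = A/P = 10.85/9.892 = 1.096 m
Q = (1/n)·A·R^(2/3)·S^(1/2) = (1/0.012) × 10.85 × 1.096^(2/3) × 0.00087^(1/2) = 28.34 m³/s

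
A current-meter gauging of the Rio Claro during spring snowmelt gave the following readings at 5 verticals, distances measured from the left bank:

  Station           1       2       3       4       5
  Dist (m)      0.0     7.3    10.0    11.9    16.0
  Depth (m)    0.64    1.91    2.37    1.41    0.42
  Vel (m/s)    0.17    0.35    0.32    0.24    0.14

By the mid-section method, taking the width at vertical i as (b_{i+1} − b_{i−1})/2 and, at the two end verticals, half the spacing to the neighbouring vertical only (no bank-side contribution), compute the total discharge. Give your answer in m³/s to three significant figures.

6.62 m³/s

w_1 = (7.3 − 0.0)/2 = 3.65 m; q_1 = 0.17 × 0.64 × 3.65 = 0.3971 m³/s
w_2 = (10.0 − 0.0)/2 = 5 m; q_2 = 0.35 × 1.91 × 5 = 3.343 m³/s
w_3 = (11.9 − 7.3)/2 = 2.3 m; q_3 = 0.32 × 2.37 × 2.3 = 1.744 m³/s
w_4 = (16.0 − 10.0)/2 = 3 m; q_4 = 0.24 × 1.41 × 3 = 1.015 m³/s
w_5 = (16.0 − 11.9)/2 = 2.05 m; q_5 = 0.14 × 0.42 × 2.05 = 0.1205 m³/s
Q = Σ qᵢ = 6.620 m³/s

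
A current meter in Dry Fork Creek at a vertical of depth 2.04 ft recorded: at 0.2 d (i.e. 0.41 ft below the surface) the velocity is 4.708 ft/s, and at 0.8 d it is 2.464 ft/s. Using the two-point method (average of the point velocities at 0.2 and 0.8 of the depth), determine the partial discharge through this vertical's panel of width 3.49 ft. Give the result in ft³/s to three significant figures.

25.5 ft³/s

v̄ = (4.708 + 2.464) / 2 = 3.586 ft/s
q = v̄ × d × w = 3.586 × 2.04 × 3.49 = 25.53 ft³/s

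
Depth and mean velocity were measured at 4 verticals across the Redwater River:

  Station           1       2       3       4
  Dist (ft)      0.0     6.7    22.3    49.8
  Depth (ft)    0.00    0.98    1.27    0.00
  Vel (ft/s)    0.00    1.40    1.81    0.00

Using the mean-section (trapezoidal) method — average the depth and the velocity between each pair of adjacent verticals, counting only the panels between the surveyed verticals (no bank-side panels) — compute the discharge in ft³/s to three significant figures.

46.3 ft³/s

Panel 1-2: Δb = 6.7 ft, d̄ = (0.00+0.98)/2 = 0.49, v̄ = (0.00+1.40)/2 = 0.7 → q = 6.7×0.49×0.7 = 2.298 ft³/s
Panel 2-3: Δb = 15.6 ft, d̄ = (0.98+1.27)/2 = 1.125, v̄ = (1.40+1.81)/2 = 1.605 → q = 15.6×1.125×1.605 = 28.17 ft³/s
Panel 3-4: Δb = 27.5 ft, d̄ = (1.27+0.00)/2 = 0.635, v̄ = (1.81+0.00)/2 = 0.905 → q = 27.5×0.635×0.905 = 15.80 ft³/s
Q = Σ q = 46.27 ft³/s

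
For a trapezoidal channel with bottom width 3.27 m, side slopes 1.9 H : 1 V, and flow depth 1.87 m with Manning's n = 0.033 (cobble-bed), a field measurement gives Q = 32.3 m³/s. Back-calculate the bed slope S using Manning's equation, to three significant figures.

A = (b + z·y)·y = (3.27 + 1.9×1.87)×1.87 = 12.76 m²
P = b + 2y√(1+z²) = 3.27 + 2×1.87×√(1+1.9²) = 11.30 m
R = A/P = 12.76/11.30 = 1.129 m
S = (Q·n / (1·A·R^(2/3)))² = (32.3×0.033 / (1×12.76×1.084))² = 0.005936

0.00594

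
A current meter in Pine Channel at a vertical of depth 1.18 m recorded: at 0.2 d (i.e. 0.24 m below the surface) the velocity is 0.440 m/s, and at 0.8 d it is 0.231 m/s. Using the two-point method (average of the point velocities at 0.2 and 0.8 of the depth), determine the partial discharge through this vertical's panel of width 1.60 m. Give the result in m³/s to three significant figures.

0.633 m³/s

v̄ = (0.440 + 0.231) / 2 = 0.3355 m/s
q = v̄ × d × w = 0.3355 × 1.18 × 1.60 = 0.6334 m³/s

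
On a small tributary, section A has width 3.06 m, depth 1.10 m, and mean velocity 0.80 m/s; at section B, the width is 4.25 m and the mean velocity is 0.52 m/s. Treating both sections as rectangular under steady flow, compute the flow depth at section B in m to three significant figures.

Q = A₁V₁ = (3.06×1.10) × 0.80 = 2.693 m³/s
d₂ = Q/(b₂ V₂) = 2.693/(4.25×0.52) = 1.218 m

1.22 m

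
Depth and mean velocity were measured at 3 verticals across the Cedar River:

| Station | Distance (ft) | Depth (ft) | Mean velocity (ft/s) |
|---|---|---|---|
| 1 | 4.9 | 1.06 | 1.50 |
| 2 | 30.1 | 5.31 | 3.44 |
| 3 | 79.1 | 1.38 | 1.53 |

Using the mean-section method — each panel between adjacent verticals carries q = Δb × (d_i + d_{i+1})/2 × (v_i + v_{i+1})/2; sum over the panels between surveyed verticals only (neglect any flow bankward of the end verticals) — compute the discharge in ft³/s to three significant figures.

Panel 1-2: Δb = 25.2 ft, d̄ = (1.06+5.31)/2 = 3.185, v̄ = (1.50+3.44)/2 = 2.47 → q = 25.2×3.185×2.47 = 198.2 ft³/s
Panel 2-3: Δb = 49 ft, d̄ = (5.31+1.38)/2 = 3.345, v̄ = (3.44+1.53)/2 = 2.485 → q = 49×3.345×2.485 = 407.3 ft³/s
Q = Σ q = 605.6 ft³/s

606 ft³/s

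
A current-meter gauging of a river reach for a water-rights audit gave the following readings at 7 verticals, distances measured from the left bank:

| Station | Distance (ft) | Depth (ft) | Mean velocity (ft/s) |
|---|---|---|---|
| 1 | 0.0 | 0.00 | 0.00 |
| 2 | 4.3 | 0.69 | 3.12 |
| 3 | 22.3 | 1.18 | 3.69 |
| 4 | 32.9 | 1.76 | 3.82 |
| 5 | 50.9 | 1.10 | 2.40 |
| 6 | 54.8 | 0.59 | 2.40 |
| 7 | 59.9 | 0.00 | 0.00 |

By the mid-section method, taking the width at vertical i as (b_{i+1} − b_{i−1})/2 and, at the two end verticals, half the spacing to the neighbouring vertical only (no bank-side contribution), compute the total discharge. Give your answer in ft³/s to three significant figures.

w_2 = (22.3 − 0.0)/2 = 11.15 ft; q_2 = 3.12 × 0.69 × 11.15 = 24.00 ft³/s
w_3 = (32.9 − 4.3)/2 = 14.3 ft; q_3 = 3.69 × 1.18 × 14.3 = 62.27 ft³/s
w_4 = (50.9 − 22.3)/2 = 14.3 ft; q_4 = 3.82 × 1.76 × 14.3 = 96.14 ft³/s
w_5 = (54.8 − 32.9)/2 = 10.95 ft; q_5 = 2.40 × 1.10 × 10.95 = 28.91 ft³/s
w_6 = (59.9 − 50.9)/2 = 4.5 ft; q_6 = 2.40 × 0.59 × 4.5 = 6.372 ft³/s
Stations 1, 7 contribute zero (depth or velocity is 0).
Q = Σ qᵢ = 217.7 ft³/s

218 ft³/s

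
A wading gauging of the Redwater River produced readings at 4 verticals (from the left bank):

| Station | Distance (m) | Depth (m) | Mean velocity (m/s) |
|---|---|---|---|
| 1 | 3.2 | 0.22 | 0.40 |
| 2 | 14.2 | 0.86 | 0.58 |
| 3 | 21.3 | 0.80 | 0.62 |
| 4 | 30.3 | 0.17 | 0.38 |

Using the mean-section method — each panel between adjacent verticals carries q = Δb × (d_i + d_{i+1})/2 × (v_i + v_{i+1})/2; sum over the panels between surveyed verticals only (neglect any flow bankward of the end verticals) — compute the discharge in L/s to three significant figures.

Panel 1-2: Δb = 11 m, d̄ = (0.22+0.86)/2 = 0.54, v̄ = (0.40+0.58)/2 = 0.49 → q = 11×0.54×0.49 = 2.911 m³/s
Panel 2-3: Δb = 7.1 m, d̄ = (0.86+0.80)/2 = 0.83, v̄ = (0.58+0.62)/2 = 0.6 → q = 7.1×0.83×0.6 = 3.536 m³/s
Panel 3-4: Δb = 9 m, d̄ = (0.80+0.17)/2 = 0.485, v̄ = (0.62+0.38)/2 = 0.5 → q = 9×0.485×0.5 = 2.183 m³/s
Q = Σ q = 8.629 m³/s
= 8.629 × 1000 = 8629 L/s

8630 L/s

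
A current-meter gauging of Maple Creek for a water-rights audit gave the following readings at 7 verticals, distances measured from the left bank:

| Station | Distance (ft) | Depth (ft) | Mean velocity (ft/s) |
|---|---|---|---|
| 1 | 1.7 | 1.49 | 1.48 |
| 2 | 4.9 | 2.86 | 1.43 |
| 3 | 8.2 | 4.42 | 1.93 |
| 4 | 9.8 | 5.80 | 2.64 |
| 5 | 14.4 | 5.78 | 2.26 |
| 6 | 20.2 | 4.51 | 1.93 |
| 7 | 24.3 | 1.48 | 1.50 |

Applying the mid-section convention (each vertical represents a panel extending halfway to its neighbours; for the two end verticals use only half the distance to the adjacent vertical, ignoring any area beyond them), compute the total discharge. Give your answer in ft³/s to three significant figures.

w_1 = (4.9 − 1.7)/2 = 1.6 ft; q_1 = 1.48 × 1.49 × 1.6 = 3.528 ft³/s
w_2 = (8.2 − 1.7)/2 = 3.25 ft; q_2 = 1.43 × 2.86 × 3.25 = 13.29 ft³/s
w_3 = (9.8 − 4.9)/2 = 2.45 ft; q_3 = 1.93 × 4.42 × 2.45 = 20.90 ft³/s
w_4 = (14.4 − 8.2)/2 = 3.1 ft; q_4 = 2.64 × 5.80 × 3.1 = 47.47 ft³/s
w_5 = (20.2 − 9.8)/2 = 5.2 ft; q_5 = 2.26 × 5.78 × 5.2 = 67.93 ft³/s
w_6 = (24.3 − 14.4)/2 = 4.95 ft; q_6 = 1.93 × 4.51 × 4.95 = 43.09 ft³/s
w_7 = (24.3 − 20.2)/2 = 2.05 ft; q_7 = 1.50 × 1.48 × 2.05 = 4.551 ft³/s
Q = Σ qᵢ = 200.8 ft³/s

201 ft³/s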